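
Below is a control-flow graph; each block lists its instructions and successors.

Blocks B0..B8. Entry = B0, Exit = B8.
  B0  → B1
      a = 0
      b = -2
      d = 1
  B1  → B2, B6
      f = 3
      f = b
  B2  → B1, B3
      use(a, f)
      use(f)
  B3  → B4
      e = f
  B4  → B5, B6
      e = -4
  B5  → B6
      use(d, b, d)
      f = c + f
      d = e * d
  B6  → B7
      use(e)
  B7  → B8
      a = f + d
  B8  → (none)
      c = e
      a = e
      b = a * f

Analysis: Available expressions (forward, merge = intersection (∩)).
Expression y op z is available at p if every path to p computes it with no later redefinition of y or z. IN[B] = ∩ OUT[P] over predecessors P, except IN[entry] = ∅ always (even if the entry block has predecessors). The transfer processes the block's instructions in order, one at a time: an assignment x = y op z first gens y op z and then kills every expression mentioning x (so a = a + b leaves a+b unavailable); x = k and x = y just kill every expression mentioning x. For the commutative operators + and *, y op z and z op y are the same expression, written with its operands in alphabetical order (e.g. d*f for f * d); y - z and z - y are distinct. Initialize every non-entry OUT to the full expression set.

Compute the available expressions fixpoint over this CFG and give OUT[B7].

Answer: {d+f}

Derivation:
Per-block solution:
  B0: | IN={} | OUT={}
  B1: | IN={} | OUT={}
  B2: | IN={} | OUT={}
  B3: | IN={} | OUT={}
  B4: | IN={} | OUT={}
  B5: | IN={} | OUT={}
  B6: | IN={} | OUT={}
  B7: | IN={} | OUT={d+f}
  B8: | IN={d+f} | OUT={a*f, d+f}

Merge at B7: IN[B7] = OUT[B6] = {}
Applying B7's transfer function to that IN value gives OUT[B7] (row B7 above).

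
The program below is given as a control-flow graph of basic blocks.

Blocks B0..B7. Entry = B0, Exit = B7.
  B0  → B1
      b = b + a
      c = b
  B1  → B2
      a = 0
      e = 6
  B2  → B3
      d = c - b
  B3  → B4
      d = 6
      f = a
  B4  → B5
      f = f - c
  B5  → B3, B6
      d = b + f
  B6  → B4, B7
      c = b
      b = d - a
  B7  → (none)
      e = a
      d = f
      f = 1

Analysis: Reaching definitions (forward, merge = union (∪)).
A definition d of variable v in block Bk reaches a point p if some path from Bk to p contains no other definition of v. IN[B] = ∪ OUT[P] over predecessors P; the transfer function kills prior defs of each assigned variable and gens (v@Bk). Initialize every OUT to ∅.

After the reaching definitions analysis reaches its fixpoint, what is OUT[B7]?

Per-block solution:
  B0:  IN={}  OUT={b@B0, c@B0}
  B1:  IN={b@B0, c@B0}  OUT={a@B1, b@B0, c@B0, e@B1}
  B2:  IN={a@B1, b@B0, c@B0, e@B1}  OUT={a@B1, b@B0, c@B0, d@B2, e@B1}
  B3:  IN={a@B1, b@B0, b@B6, c@B0, c@B6, d@B2, d@B5, e@B1, f@B4}  OUT={a@B1, b@B0, b@B6, c@B0, c@B6, d@B3, e@B1, f@B3}
  B4:  IN={a@B1, b@B0, b@B6, c@B0, c@B6, d@B3, d@B5, e@B1, f@B3, f@B4}  OUT={a@B1, b@B0, b@B6, c@B0, c@B6, d@B3, d@B5, e@B1, f@B4}
  B5:  IN={a@B1, b@B0, b@B6, c@B0, c@B6, d@B3, d@B5, e@B1, f@B4}  OUT={a@B1, b@B0, b@B6, c@B0, c@B6, d@B5, e@B1, f@B4}
  B6:  IN={a@B1, b@B0, b@B6, c@B0, c@B6, d@B5, e@B1, f@B4}  OUT={a@B1, b@B6, c@B6, d@B5, e@B1, f@B4}
  B7:  IN={a@B1, b@B6, c@B6, d@B5, e@B1, f@B4}  OUT={a@B1, b@B6, c@B6, d@B7, e@B7, f@B7}

Merge at B7: IN[B7] = OUT[B6] = {a@B1, b@B6, c@B6, d@B5, e@B1, f@B4}
Applying B7's transfer function to that IN value gives OUT[B7] (row B7 above).

Answer: {a@B1, b@B6, c@B6, d@B7, e@B7, f@B7}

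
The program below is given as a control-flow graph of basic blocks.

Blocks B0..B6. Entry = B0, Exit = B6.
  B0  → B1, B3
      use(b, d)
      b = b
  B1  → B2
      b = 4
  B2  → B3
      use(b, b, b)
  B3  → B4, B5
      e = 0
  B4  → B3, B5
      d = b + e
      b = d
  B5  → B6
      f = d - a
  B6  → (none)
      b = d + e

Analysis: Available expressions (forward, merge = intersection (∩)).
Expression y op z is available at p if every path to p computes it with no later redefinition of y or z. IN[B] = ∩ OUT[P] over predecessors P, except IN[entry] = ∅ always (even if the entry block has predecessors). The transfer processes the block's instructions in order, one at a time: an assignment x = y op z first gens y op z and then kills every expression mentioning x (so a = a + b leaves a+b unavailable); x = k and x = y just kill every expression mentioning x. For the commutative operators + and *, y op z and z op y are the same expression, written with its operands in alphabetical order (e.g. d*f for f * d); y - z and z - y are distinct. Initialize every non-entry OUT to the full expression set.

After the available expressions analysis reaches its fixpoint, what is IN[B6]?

Per-block solution:
  B0: | IN={} | OUT={}
  B1: | IN={} | OUT={}
  B2: | IN={} | OUT={}
  B3: | IN={} | OUT={}
  B4: | IN={} | OUT={}
  B5: | IN={} | OUT={d-a}
  B6: | IN={d-a} | OUT={d+e, d-a}

Merge at B6: IN[B6] = OUT[B5] = {d-a}

Answer: {d-a}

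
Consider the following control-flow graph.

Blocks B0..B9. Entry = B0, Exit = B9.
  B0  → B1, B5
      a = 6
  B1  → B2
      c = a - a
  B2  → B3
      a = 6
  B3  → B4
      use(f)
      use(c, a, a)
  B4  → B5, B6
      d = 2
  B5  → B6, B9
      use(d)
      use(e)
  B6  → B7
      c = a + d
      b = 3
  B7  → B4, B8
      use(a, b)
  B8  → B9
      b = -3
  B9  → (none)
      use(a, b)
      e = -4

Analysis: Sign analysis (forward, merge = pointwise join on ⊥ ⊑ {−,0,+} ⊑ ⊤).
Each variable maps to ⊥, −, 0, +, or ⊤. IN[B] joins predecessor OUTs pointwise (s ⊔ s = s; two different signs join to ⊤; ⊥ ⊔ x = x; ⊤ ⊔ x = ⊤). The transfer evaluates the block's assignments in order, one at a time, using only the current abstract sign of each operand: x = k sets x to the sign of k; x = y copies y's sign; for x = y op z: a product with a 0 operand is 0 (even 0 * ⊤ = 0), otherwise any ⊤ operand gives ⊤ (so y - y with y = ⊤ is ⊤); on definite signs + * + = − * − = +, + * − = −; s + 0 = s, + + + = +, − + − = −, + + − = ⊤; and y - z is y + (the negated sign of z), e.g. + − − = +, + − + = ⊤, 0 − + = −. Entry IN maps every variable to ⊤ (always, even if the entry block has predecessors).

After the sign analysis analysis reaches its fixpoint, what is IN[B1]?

Answer: {a: +, b: ⊤, c: ⊤, d: ⊤, e: ⊤, f: ⊤}

Working:
Per-block solution:
  B0:  IN=(all ⊤)  OUT={a:+; rest ⊤}
  B1:  IN={a:+; rest ⊤}  OUT={a:+; rest ⊤}
  B2:  IN={a:+; rest ⊤}  OUT={a:+; rest ⊤}
  B3:  IN={a:+; rest ⊤}  OUT={a:+; rest ⊤}
  B4:  IN={a:+; rest ⊤}  OUT={a:+, d:+; rest ⊤}
  B5:  IN={a:+; rest ⊤}  OUT={a:+; rest ⊤}
  B6:  IN={a:+; rest ⊤}  OUT={a:+, b:+; rest ⊤}
  B7:  IN={a:+, b:+; rest ⊤}  OUT={a:+, b:+; rest ⊤}
  B8:  IN={a:+, b:+; rest ⊤}  OUT={a:+, b:-; rest ⊤}
  B9:  IN={a:+; rest ⊤}  OUT={a:+, e:-; rest ⊤}

Merge at B1: IN[B1] = OUT[B0] = {a: +, b: ⊤, c: ⊤, d: ⊤, e: ⊤, f: ⊤}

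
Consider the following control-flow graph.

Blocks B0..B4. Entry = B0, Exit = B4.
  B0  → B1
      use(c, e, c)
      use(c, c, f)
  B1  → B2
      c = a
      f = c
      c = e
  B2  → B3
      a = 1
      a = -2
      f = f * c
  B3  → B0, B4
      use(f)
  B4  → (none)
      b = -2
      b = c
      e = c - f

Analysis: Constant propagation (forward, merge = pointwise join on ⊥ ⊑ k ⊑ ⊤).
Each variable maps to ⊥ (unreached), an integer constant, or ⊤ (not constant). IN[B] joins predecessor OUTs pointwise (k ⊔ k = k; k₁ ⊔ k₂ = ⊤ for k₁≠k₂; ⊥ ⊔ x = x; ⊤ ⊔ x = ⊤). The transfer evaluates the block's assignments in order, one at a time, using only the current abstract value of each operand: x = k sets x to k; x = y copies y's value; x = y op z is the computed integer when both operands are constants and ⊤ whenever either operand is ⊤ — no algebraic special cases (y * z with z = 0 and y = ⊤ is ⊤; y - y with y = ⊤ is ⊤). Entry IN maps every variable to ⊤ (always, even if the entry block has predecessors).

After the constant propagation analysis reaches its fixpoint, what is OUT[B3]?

Per-block solution:
  B0:   IN=(all ⊤)   OUT=(all ⊤)
  B1:   IN=(all ⊤)   OUT=(all ⊤)
  B2:   IN=(all ⊤)   OUT={a:-2; rest ⊤}
  B3:   IN={a:-2; rest ⊤}   OUT={a:-2; rest ⊤}
  B4:   IN={a:-2; rest ⊤}   OUT={a:-2; rest ⊤}

Merge at B3: IN[B3] = OUT[B2] = {a: -2, b: ⊤, c: ⊤, d: ⊤, e: ⊤, f: ⊤}
Applying B3's transfer function to that IN value gives OUT[B3] (row B3 above).

Answer: {a: -2, b: ⊤, c: ⊤, d: ⊤, e: ⊤, f: ⊤}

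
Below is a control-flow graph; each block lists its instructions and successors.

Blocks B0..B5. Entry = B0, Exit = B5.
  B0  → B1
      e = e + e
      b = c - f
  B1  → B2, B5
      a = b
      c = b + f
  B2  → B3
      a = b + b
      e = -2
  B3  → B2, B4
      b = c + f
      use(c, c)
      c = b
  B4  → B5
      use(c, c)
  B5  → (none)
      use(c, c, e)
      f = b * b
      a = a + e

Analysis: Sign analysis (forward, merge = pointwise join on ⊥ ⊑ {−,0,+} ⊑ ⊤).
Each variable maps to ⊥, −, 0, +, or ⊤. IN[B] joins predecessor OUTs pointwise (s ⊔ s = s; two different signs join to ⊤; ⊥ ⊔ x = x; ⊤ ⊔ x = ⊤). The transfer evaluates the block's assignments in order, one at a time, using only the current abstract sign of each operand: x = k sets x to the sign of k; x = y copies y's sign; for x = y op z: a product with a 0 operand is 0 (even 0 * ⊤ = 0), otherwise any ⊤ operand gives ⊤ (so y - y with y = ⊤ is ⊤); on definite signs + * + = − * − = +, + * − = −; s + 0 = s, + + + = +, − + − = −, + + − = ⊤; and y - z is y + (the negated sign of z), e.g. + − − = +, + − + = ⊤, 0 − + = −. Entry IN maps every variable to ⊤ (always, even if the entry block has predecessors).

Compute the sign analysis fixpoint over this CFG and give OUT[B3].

Answer: {a: ⊤, b: ⊤, c: ⊤, d: ⊤, e: -, f: ⊤}

Trace:
Converged values:
  B0: | IN=(all ⊤) | OUT=(all ⊤)
  B1: | IN=(all ⊤) | OUT=(all ⊤)
  B2: | IN=(all ⊤) | OUT={e:-; rest ⊤}
  B3: | IN={e:-; rest ⊤} | OUT={e:-; rest ⊤}
  B4: | IN={e:-; rest ⊤} | OUT={e:-; rest ⊤}
  B5: | IN=(all ⊤) | OUT=(all ⊤)

Merge at B3: IN[B3] = OUT[B2] = {a: ⊤, b: ⊤, c: ⊤, d: ⊤, e: -, f: ⊤}
Applying B3's transfer function to that IN value gives OUT[B3] (row B3 above).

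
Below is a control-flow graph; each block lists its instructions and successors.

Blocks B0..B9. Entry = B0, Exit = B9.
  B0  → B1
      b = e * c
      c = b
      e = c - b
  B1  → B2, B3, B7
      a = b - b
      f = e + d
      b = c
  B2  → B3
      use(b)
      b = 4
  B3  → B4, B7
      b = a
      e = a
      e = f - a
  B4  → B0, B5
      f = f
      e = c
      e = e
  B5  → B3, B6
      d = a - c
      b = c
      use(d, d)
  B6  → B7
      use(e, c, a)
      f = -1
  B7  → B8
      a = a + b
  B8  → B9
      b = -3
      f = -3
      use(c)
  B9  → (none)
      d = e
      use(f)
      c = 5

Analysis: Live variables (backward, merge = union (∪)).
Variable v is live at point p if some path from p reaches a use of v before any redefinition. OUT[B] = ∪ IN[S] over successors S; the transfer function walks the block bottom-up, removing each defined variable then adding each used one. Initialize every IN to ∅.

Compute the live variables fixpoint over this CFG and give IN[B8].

Answer: {c, e}

Derivation:
Per-block solution:
  B0:  IN={c, d, e}  OUT={b, c, d, e}
  B1:  IN={b, c, d, e}  OUT={a, b, c, d, e, f}
  B2:  IN={a, b, c, d, f}  OUT={a, c, d, f}
  B3:  IN={a, c, d, f}  OUT={a, b, c, d, e, f}
  B4:  IN={a, c, d, f}  OUT={a, c, d, e, f}
  B5:  IN={a, c, e, f}  OUT={a, b, c, d, e, f}
  B6:  IN={a, b, c, e}  OUT={a, b, c, e}
  B7:  IN={a, b, c, e}  OUT={c, e}
  B8:  IN={c, e}  OUT={e, f}
  B9:  IN={e, f}  OUT={}

Merge at B8: OUT[B8] = IN[B9] = {e, f}
Applying B8's transfer function to that OUT value gives IN[B8] (row B8 above).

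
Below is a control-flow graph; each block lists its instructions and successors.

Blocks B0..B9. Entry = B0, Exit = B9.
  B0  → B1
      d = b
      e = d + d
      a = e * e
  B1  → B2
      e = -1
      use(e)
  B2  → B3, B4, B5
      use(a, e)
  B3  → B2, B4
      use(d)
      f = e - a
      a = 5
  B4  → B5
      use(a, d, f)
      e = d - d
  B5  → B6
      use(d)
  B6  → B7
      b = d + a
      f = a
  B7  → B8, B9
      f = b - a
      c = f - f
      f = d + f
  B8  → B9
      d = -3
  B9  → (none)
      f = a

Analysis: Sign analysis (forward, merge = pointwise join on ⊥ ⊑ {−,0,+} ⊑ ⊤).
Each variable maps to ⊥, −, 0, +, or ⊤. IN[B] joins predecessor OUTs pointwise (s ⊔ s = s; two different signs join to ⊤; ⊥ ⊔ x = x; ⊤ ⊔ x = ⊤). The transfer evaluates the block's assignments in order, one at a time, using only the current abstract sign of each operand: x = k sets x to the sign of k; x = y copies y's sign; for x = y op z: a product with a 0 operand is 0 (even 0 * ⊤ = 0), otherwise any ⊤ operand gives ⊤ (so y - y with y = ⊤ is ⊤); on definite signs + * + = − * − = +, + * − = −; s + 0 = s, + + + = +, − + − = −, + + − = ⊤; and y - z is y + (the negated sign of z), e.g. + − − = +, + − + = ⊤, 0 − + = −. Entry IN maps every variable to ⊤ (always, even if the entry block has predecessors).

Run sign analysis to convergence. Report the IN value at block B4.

Converged values:
  B0:   IN=(all ⊤)   OUT=(all ⊤)
  B1:   IN=(all ⊤)   OUT={e:-; rest ⊤}
  B2:   IN={e:-; rest ⊤}   OUT={e:-; rest ⊤}
  B3:   IN={e:-; rest ⊤}   OUT={a:+, e:-; rest ⊤}
  B4:   IN={e:-; rest ⊤}   OUT=(all ⊤)
  B5:   IN=(all ⊤)   OUT=(all ⊤)
  B6:   IN=(all ⊤)   OUT=(all ⊤)
  B7:   IN=(all ⊤)   OUT=(all ⊤)
  B8:   IN=(all ⊤)   OUT={d:-; rest ⊤}
  B9:   IN=(all ⊤)   OUT=(all ⊤)

Merge at B4: IN[B4] = OUT[B2] ⊔ OUT[B3] = {a: ⊤, b: ⊤, c: ⊤, d: ⊤, e: -, f: ⊤}

Answer: {a: ⊤, b: ⊤, c: ⊤, d: ⊤, e: -, f: ⊤}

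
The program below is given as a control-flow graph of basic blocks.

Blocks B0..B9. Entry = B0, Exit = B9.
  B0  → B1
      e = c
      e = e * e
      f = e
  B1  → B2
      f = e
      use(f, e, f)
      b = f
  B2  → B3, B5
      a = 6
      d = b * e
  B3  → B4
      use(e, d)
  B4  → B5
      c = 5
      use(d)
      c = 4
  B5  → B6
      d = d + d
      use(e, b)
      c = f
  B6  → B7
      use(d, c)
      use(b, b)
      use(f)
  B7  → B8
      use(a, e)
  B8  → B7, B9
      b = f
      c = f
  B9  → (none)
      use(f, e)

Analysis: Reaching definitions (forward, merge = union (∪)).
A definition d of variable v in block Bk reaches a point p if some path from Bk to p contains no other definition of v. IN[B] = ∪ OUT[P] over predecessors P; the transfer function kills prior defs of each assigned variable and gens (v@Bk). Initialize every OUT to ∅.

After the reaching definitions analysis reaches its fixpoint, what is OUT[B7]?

Answer: {a@B2, b@B1, b@B8, c@B5, c@B8, d@B5, e@B0, f@B1}

Derivation:
Converged values:
  B0: | IN={} | OUT={e@B0, f@B0}
  B1: | IN={e@B0, f@B0} | OUT={b@B1, e@B0, f@B1}
  B2: | IN={b@B1, e@B0, f@B1} | OUT={a@B2, b@B1, d@B2, e@B0, f@B1}
  B3: | IN={a@B2, b@B1, d@B2, e@B0, f@B1} | OUT={a@B2, b@B1, d@B2, e@B0, f@B1}
  B4: | IN={a@B2, b@B1, d@B2, e@B0, f@B1} | OUT={a@B2, b@B1, c@B4, d@B2, e@B0, f@B1}
  B5: | IN={a@B2, b@B1, c@B4, d@B2, e@B0, f@B1} | OUT={a@B2, b@B1, c@B5, d@B5, e@B0, f@B1}
  B6: | IN={a@B2, b@B1, c@B5, d@B5, e@B0, f@B1} | OUT={a@B2, b@B1, c@B5, d@B5, e@B0, f@B1}
  B7: | IN={a@B2, b@B1, b@B8, c@B5, c@B8, d@B5, e@B0, f@B1} | OUT={a@B2, b@B1, b@B8, c@B5, c@B8, d@B5, e@B0, f@B1}
  B8: | IN={a@B2, b@B1, b@B8, c@B5, c@B8, d@B5, e@B0, f@B1} | OUT={a@B2, b@B8, c@B8, d@B5, e@B0, f@B1}
  B9: | IN={a@B2, b@B8, c@B8, d@B5, e@B0, f@B1} | OUT={a@B2, b@B8, c@B8, d@B5, e@B0, f@B1}

Merge at B7: IN[B7] = OUT[B6] ⊔ OUT[B8] = {a@B2, b@B1, b@B8, c@B5, c@B8, d@B5, e@B0, f@B1}
Applying B7's transfer function to that IN value gives OUT[B7] (row B7 above).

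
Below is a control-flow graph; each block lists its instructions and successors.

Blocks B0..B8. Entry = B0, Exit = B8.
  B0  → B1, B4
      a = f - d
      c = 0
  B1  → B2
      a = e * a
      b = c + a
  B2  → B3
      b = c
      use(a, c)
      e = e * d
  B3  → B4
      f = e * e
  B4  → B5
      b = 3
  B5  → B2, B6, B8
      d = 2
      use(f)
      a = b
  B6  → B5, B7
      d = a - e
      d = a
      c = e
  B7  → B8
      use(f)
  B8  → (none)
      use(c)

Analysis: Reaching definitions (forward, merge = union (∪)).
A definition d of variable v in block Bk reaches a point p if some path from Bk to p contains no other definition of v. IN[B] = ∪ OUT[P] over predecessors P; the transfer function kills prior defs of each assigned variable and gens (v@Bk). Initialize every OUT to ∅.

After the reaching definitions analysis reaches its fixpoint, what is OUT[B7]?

Per-block solution:
  B0:  IN={}  OUT={a@B0, c@B0}
  B1:  IN={a@B0, c@B0}  OUT={a@B1, b@B1, c@B0}
  B2:  IN={a@B1, a@B5, b@B1, b@B4, c@B0, c@B6, d@B5, e@B2, f@B3}  OUT={a@B1, a@B5, b@B2, c@B0, c@B6, d@B5, e@B2, f@B3}
  B3:  IN={a@B1, a@B5, b@B2, c@B0, c@B6, d@B5, e@B2, f@B3}  OUT={a@B1, a@B5, b@B2, c@B0, c@B6, d@B5, e@B2, f@B3}
  B4:  IN={a@B0, a@B1, a@B5, b@B2, c@B0, c@B6, d@B5, e@B2, f@B3}  OUT={a@B0, a@B1, a@B5, b@B4, c@B0, c@B6, d@B5, e@B2, f@B3}
  B5:  IN={a@B0, a@B1, a@B5, b@B4, c@B0, c@B6, d@B5, d@B6, e@B2, f@B3}  OUT={a@B5, b@B4, c@B0, c@B6, d@B5, e@B2, f@B3}
  B6:  IN={a@B5, b@B4, c@B0, c@B6, d@B5, e@B2, f@B3}  OUT={a@B5, b@B4, c@B6, d@B6, e@B2, f@B3}
  B7:  IN={a@B5, b@B4, c@B6, d@B6, e@B2, f@B3}  OUT={a@B5, b@B4, c@B6, d@B6, e@B2, f@B3}
  B8:  IN={a@B5, b@B4, c@B0, c@B6, d@B5, d@B6, e@B2, f@B3}  OUT={a@B5, b@B4, c@B0, c@B6, d@B5, d@B6, e@B2, f@B3}

Merge at B7: IN[B7] = OUT[B6] = {a@B5, b@B4, c@B6, d@B6, e@B2, f@B3}
Applying B7's transfer function to that IN value gives OUT[B7] (row B7 above).

Answer: {a@B5, b@B4, c@B6, d@B6, e@B2, f@B3}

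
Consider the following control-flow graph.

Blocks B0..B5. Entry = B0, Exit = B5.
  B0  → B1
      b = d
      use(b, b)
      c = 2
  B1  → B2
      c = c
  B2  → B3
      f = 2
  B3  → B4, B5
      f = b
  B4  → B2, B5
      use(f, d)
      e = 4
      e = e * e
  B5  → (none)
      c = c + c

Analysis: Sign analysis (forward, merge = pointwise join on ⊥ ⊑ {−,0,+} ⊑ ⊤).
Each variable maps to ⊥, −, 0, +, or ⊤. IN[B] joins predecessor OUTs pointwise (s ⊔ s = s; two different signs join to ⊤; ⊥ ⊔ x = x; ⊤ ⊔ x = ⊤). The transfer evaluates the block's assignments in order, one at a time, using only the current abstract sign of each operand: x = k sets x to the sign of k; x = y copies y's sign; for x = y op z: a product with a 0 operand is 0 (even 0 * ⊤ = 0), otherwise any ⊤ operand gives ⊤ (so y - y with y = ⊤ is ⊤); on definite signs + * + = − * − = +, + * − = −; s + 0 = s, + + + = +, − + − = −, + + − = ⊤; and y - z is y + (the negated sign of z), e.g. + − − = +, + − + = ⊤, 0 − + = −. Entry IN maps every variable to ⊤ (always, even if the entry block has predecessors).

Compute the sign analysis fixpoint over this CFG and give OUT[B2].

Per-block solution:
  B0:   IN=(all ⊤)   OUT={c:+; rest ⊤}
  B1:   IN={c:+; rest ⊤}   OUT={c:+; rest ⊤}
  B2:   IN={c:+; rest ⊤}   OUT={c:+, f:+; rest ⊤}
  B3:   IN={c:+, f:+; rest ⊤}   OUT={c:+; rest ⊤}
  B4:   IN={c:+; rest ⊤}   OUT={c:+, e:+; rest ⊤}
  B5:   IN={c:+; rest ⊤}   OUT={c:+; rest ⊤}

Merge at B2: IN[B2] = OUT[B1] ⊔ OUT[B4] = {a: ⊤, b: ⊤, c: +, d: ⊤, e: ⊤, f: ⊤}
Applying B2's transfer function to that IN value gives OUT[B2] (row B2 above).

Answer: {a: ⊤, b: ⊤, c: +, d: ⊤, e: ⊤, f: +}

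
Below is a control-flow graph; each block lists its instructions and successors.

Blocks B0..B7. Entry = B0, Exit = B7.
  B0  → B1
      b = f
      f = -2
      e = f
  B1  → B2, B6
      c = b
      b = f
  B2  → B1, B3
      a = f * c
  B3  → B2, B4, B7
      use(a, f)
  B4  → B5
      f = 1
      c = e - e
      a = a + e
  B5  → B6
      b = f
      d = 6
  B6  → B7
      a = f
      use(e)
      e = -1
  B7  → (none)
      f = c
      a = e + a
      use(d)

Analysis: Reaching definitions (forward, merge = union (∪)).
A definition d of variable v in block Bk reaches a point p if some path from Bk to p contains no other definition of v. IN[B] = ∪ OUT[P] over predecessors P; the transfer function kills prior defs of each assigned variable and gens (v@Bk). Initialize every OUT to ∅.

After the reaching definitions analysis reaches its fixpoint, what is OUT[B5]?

Answer: {a@B4, b@B5, c@B4, d@B5, e@B0, f@B4}

Trace:
Fixpoint table:
  B0: | IN={} | OUT={b@B0, e@B0, f@B0}
  B1: | IN={a@B2, b@B0, b@B1, c@B1, e@B0, f@B0} | OUT={a@B2, b@B1, c@B1, e@B0, f@B0}
  B2: | IN={a@B2, b@B1, c@B1, e@B0, f@B0} | OUT={a@B2, b@B1, c@B1, e@B0, f@B0}
  B3: | IN={a@B2, b@B1, c@B1, e@B0, f@B0} | OUT={a@B2, b@B1, c@B1, e@B0, f@B0}
  B4: | IN={a@B2, b@B1, c@B1, e@B0, f@B0} | OUT={a@B4, b@B1, c@B4, e@B0, f@B4}
  B5: | IN={a@B4, b@B1, c@B4, e@B0, f@B4} | OUT={a@B4, b@B5, c@B4, d@B5, e@B0, f@B4}
  B6: | IN={a@B2, a@B4, b@B1, b@B5, c@B1, c@B4, d@B5, e@B0, f@B0, f@B4} | OUT={a@B6, b@B1, b@B5, c@B1, c@B4, d@B5, e@B6, f@B0, f@B4}
  B7: | IN={a@B2, a@B6, b@B1, b@B5, c@B1, c@B4, d@B5, e@B0, e@B6, f@B0, f@B4} | OUT={a@B7, b@B1, b@B5, c@B1, c@B4, d@B5, e@B0, e@B6, f@B7}

Merge at B5: IN[B5] = OUT[B4] = {a@B4, b@B1, c@B4, e@B0, f@B4}
Applying B5's transfer function to that IN value gives OUT[B5] (row B5 above).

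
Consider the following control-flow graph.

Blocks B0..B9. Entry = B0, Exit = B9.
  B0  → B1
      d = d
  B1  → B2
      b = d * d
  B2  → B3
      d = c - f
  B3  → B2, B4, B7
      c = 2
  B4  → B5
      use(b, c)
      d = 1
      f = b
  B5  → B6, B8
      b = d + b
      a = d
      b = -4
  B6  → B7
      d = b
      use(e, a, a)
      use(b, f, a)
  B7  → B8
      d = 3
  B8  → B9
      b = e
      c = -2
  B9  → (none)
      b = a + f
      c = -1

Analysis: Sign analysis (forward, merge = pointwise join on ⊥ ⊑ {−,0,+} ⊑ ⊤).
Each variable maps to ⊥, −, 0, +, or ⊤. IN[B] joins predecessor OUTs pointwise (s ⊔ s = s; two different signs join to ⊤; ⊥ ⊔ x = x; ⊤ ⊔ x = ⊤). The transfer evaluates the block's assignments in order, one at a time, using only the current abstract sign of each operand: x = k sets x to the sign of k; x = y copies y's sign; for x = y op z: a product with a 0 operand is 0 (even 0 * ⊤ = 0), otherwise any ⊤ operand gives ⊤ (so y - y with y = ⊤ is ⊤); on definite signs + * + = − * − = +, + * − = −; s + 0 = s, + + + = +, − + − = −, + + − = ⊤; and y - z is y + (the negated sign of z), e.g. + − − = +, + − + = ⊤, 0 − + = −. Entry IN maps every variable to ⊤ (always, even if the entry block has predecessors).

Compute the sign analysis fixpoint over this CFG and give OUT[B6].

Per-block solution:
  B0:   IN=(all ⊤)   OUT=(all ⊤)
  B1:   IN=(all ⊤)   OUT=(all ⊤)
  B2:   IN=(all ⊤)   OUT=(all ⊤)
  B3:   IN=(all ⊤)   OUT={c:+; rest ⊤}
  B4:   IN={c:+; rest ⊤}   OUT={c:+, d:+; rest ⊤}
  B5:   IN={c:+, d:+; rest ⊤}   OUT={a:+, b:-, c:+, d:+; rest ⊤}
  B6:   IN={a:+, b:-, c:+, d:+; rest ⊤}   OUT={a:+, b:-, c:+, d:-; rest ⊤}
  B7:   IN={c:+; rest ⊤}   OUT={c:+, d:+; rest ⊤}
  B8:   IN={c:+, d:+; rest ⊤}   OUT={c:-, d:+; rest ⊤}
  B9:   IN={c:-, d:+; rest ⊤}   OUT={c:-, d:+; rest ⊤}

Merge at B6: IN[B6] = OUT[B5] = {a: +, b: -, c: +, d: +, e: ⊤, f: ⊤}
Applying B6's transfer function to that IN value gives OUT[B6] (row B6 above).

Answer: {a: +, b: -, c: +, d: -, e: ⊤, f: ⊤}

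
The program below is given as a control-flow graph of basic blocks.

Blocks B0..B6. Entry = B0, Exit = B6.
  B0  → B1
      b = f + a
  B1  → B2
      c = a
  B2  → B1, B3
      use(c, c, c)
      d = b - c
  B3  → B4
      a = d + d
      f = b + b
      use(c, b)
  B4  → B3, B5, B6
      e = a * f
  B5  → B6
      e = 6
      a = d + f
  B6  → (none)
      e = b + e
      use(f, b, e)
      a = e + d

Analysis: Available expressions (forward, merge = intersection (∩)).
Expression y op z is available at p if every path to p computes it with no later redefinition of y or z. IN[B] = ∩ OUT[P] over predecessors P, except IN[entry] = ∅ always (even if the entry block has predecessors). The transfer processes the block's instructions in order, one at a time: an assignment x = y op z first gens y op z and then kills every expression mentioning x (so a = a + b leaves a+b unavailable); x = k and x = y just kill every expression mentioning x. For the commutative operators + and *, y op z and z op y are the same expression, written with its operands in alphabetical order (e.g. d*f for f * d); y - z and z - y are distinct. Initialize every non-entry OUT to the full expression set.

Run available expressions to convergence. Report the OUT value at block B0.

Answer: {a+f}

Trace:
Per-block solution:
  B0: | IN={} | OUT={a+f}
  B1: | IN={a+f} | OUT={a+f}
  B2: | IN={a+f} | OUT={a+f, b-c}
  B3: | IN={b-c} | OUT={b+b, b-c, d+d}
  B4: | IN={b+b, b-c, d+d} | OUT={a*f, b+b, b-c, d+d}
  B5: | IN={a*f, b+b, b-c, d+d} | OUT={b+b, b-c, d+d, d+f}
  B6: | IN={b+b, b-c, d+d} | OUT={b+b, b-c, d+d, d+e}

B0 is the boundary node: IN[B0] = {}
Applying B0's transfer function to that IN value gives OUT[B0] (row B0 above).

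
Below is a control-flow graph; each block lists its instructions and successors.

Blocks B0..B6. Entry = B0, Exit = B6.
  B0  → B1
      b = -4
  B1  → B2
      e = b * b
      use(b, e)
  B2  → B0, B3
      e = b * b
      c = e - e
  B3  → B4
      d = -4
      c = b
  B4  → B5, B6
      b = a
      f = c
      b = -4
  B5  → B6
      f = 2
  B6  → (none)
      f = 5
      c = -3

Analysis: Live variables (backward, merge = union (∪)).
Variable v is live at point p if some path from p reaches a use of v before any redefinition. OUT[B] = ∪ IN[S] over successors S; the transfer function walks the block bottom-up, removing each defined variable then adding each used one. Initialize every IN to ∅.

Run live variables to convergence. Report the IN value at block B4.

Fixpoint table:
  B0: | IN={a} | OUT={a, b}
  B1: | IN={a, b} | OUT={a, b}
  B2: | IN={a, b} | OUT={a, b}
  B3: | IN={a, b} | OUT={a, c}
  B4: | IN={a, c} | OUT={}
  B5: | IN={} | OUT={}
  B6: | IN={} | OUT={}

Merge at B4: OUT[B4] = IN[B5] ⊔ IN[B6] = {}
Applying B4's transfer function to that OUT value gives IN[B4] (row B4 above).

Answer: {a, c}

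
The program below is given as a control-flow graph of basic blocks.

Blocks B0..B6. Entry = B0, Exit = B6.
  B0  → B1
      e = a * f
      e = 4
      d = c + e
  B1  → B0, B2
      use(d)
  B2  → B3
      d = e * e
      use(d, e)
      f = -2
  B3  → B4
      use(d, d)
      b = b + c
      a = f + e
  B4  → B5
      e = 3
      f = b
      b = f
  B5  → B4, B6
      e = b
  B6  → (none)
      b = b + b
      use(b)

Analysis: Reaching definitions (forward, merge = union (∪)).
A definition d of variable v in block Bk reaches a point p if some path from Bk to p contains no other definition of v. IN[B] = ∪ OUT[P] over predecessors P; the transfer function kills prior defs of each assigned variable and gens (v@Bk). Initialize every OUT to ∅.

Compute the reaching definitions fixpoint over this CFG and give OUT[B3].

Answer: {a@B3, b@B3, d@B2, e@B0, f@B2}

Trace:
Converged values:
  B0: | IN={d@B0, e@B0} | OUT={d@B0, e@B0}
  B1: | IN={d@B0, e@B0} | OUT={d@B0, e@B0}
  B2: | IN={d@B0, e@B0} | OUT={d@B2, e@B0, f@B2}
  B3: | IN={d@B2, e@B0, f@B2} | OUT={a@B3, b@B3, d@B2, e@B0, f@B2}
  B4: | IN={a@B3, b@B3, b@B4, d@B2, e@B0, e@B5, f@B2, f@B4} | OUT={a@B3, b@B4, d@B2, e@B4, f@B4}
  B5: | IN={a@B3, b@B4, d@B2, e@B4, f@B4} | OUT={a@B3, b@B4, d@B2, e@B5, f@B4}
  B6: | IN={a@B3, b@B4, d@B2, e@B5, f@B4} | OUT={a@B3, b@B6, d@B2, e@B5, f@B4}

Merge at B3: IN[B3] = OUT[B2] = {d@B2, e@B0, f@B2}
Applying B3's transfer function to that IN value gives OUT[B3] (row B3 above).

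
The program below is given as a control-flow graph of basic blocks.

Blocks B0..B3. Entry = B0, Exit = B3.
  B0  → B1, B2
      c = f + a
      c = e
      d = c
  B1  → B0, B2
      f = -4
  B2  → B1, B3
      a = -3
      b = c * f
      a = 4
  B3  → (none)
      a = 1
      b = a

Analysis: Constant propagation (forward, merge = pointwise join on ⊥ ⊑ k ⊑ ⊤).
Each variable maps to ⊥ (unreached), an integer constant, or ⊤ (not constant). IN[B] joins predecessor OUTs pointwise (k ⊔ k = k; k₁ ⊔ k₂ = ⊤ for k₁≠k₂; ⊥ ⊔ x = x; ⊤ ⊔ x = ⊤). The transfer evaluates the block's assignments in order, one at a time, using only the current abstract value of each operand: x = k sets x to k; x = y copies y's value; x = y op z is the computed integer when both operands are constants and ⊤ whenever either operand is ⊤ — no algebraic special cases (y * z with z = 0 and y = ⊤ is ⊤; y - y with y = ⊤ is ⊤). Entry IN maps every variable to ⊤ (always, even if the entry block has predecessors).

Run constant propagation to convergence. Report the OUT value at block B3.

Per-block solution:
  B0: | IN=(all ⊤) | OUT=(all ⊤)
  B1: | IN=(all ⊤) | OUT={f:-4; rest ⊤}
  B2: | IN=(all ⊤) | OUT={a:4; rest ⊤}
  B3: | IN={a:4; rest ⊤} | OUT={a:1, b:1; rest ⊤}

Merge at B3: IN[B3] = OUT[B2] = {a: 4, b: ⊤, c: ⊤, d: ⊤, e: ⊤, f: ⊤}
Applying B3's transfer function to that IN value gives OUT[B3] (row B3 above).

Answer: {a: 1, b: 1, c: ⊤, d: ⊤, e: ⊤, f: ⊤}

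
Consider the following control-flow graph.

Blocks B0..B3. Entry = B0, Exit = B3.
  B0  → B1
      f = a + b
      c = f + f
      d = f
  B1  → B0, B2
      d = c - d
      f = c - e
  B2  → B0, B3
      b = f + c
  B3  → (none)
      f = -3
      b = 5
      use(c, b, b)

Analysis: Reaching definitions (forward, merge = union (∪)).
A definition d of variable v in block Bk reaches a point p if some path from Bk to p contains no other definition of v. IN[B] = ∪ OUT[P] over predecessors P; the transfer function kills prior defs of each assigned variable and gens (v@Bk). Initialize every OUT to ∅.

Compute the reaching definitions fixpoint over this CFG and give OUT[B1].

Converged values:
  B0:  IN={b@B2, c@B0, d@B1, f@B1}  OUT={b@B2, c@B0, d@B0, f@B0}
  B1:  IN={b@B2, c@B0, d@B0, f@B0}  OUT={b@B2, c@B0, d@B1, f@B1}
  B2:  IN={b@B2, c@B0, d@B1, f@B1}  OUT={b@B2, c@B0, d@B1, f@B1}
  B3:  IN={b@B2, c@B0, d@B1, f@B1}  OUT={b@B3, c@B0, d@B1, f@B3}

Merge at B1: IN[B1] = OUT[B0] = {b@B2, c@B0, d@B0, f@B0}
Applying B1's transfer function to that IN value gives OUT[B1] (row B1 above).

Answer: {b@B2, c@B0, d@B1, f@B1}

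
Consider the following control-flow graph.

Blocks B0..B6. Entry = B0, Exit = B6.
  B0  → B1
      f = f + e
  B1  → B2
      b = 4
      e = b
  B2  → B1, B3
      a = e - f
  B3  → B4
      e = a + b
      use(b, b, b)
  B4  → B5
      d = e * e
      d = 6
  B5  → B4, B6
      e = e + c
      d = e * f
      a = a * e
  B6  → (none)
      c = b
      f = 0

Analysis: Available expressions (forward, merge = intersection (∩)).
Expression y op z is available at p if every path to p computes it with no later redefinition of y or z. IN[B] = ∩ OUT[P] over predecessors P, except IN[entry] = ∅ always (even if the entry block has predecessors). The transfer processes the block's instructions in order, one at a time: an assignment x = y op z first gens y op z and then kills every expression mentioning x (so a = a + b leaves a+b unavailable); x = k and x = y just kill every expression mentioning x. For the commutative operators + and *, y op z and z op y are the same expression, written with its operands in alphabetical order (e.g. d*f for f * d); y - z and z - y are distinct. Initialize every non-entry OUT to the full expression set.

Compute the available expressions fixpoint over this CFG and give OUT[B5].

Answer: {e*f}

Derivation:
Fixpoint table:
  B0:   IN={}   OUT={}
  B1:   IN={}   OUT={}
  B2:   IN={}   OUT={e-f}
  B3:   IN={e-f}   OUT={a+b}
  B4:   IN={}   OUT={e*e}
  B5:   IN={e*e}   OUT={e*f}
  B6:   IN={e*f}   OUT={}

Merge at B5: IN[B5] = OUT[B4] = {e*e}
Applying B5's transfer function to that IN value gives OUT[B5] (row B5 above).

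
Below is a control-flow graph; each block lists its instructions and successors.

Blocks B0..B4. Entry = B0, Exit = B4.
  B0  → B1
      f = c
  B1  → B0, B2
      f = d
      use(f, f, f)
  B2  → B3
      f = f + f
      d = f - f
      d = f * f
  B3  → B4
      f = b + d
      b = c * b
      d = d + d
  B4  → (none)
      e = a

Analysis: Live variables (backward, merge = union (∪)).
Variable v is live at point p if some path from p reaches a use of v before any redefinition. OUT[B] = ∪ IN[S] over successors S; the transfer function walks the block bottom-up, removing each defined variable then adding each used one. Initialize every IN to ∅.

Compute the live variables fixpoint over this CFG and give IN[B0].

Answer: {a, b, c, d}

Derivation:
Fixpoint table:
  B0: | IN={a, b, c, d} | OUT={a, b, c, d}
  B1: | IN={a, b, c, d} | OUT={a, b, c, d, f}
  B2: | IN={a, b, c, f} | OUT={a, b, c, d}
  B3: | IN={a, b, c, d} | OUT={a}
  B4: | IN={a} | OUT={}

Merge at B0: OUT[B0] = IN[B1] = {a, b, c, d}
Applying B0's transfer function to that OUT value gives IN[B0] (row B0 above).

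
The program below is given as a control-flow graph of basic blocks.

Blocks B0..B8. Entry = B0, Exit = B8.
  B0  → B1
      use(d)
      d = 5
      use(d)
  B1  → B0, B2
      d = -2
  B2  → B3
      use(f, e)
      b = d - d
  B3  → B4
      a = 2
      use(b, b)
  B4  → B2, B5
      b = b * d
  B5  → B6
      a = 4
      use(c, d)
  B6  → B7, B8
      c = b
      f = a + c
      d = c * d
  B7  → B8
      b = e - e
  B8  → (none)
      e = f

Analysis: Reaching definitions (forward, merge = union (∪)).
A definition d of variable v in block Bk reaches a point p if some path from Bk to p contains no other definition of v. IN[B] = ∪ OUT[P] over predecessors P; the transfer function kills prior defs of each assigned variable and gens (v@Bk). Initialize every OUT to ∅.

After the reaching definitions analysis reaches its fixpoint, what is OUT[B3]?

Answer: {a@B3, b@B2, d@B1}

Trace:
Fixpoint table:
  B0:  IN={d@B1}  OUT={d@B0}
  B1:  IN={d@B0}  OUT={d@B1}
  B2:  IN={a@B3, b@B4, d@B1}  OUT={a@B3, b@B2, d@B1}
  B3:  IN={a@B3, b@B2, d@B1}  OUT={a@B3, b@B2, d@B1}
  B4:  IN={a@B3, b@B2, d@B1}  OUT={a@B3, b@B4, d@B1}
  B5:  IN={a@B3, b@B4, d@B1}  OUT={a@B5, b@B4, d@B1}
  B6:  IN={a@B5, b@B4, d@B1}  OUT={a@B5, b@B4, c@B6, d@B6, f@B6}
  B7:  IN={a@B5, b@B4, c@B6, d@B6, f@B6}  OUT={a@B5, b@B7, c@B6, d@B6, f@B6}
  B8:  IN={a@B5, b@B4, b@B7, c@B6, d@B6, f@B6}  OUT={a@B5, b@B4, b@B7, c@B6, d@B6, e@B8, f@B6}

Merge at B3: IN[B3] = OUT[B2] = {a@B3, b@B2, d@B1}
Applying B3's transfer function to that IN value gives OUT[B3] (row B3 above).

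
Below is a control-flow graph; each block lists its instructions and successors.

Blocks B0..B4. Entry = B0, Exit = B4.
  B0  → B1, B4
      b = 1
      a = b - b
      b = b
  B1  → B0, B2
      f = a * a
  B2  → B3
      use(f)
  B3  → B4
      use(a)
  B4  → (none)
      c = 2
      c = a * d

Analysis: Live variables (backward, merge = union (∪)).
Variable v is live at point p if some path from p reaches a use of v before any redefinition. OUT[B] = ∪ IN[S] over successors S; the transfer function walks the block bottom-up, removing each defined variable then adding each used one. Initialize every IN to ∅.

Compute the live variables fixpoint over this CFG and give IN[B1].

Converged values:
  B0:   IN={d}   OUT={a, d}
  B1:   IN={a, d}   OUT={a, d, f}
  B2:   IN={a, d, f}   OUT={a, d}
  B3:   IN={a, d}   OUT={a, d}
  B4:   IN={a, d}   OUT={}

Merge at B1: OUT[B1] = IN[B0] ⊔ IN[B2] = {a, d, f}
Applying B1's transfer function to that OUT value gives IN[B1] (row B1 above).

Answer: {a, d}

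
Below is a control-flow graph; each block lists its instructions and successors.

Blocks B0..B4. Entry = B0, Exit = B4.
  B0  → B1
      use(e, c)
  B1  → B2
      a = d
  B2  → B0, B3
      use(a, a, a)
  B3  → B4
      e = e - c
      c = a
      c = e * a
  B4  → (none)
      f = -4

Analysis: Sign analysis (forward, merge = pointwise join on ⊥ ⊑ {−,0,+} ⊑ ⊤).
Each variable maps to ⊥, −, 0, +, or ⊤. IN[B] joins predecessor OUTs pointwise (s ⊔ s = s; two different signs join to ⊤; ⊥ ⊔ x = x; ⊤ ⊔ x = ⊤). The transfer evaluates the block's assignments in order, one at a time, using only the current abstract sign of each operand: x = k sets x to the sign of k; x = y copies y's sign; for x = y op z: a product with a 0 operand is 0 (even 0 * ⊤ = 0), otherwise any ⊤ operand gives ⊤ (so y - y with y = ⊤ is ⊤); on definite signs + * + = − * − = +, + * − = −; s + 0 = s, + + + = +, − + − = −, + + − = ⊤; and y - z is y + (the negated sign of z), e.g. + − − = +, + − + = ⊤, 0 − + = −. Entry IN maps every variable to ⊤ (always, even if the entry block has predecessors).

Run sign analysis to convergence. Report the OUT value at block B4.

Answer: {a: ⊤, b: ⊤, c: ⊤, d: ⊤, e: ⊤, f: -}

Working:
Fixpoint table:
  B0:  IN=(all ⊤)  OUT=(all ⊤)
  B1:  IN=(all ⊤)  OUT=(all ⊤)
  B2:  IN=(all ⊤)  OUT=(all ⊤)
  B3:  IN=(all ⊤)  OUT=(all ⊤)
  B4:  IN=(all ⊤)  OUT={f:-; rest ⊤}

Merge at B4: IN[B4] = OUT[B3] = {a: ⊤, b: ⊤, c: ⊤, d: ⊤, e: ⊤, f: ⊤}
Applying B4's transfer function to that IN value gives OUT[B4] (row B4 above).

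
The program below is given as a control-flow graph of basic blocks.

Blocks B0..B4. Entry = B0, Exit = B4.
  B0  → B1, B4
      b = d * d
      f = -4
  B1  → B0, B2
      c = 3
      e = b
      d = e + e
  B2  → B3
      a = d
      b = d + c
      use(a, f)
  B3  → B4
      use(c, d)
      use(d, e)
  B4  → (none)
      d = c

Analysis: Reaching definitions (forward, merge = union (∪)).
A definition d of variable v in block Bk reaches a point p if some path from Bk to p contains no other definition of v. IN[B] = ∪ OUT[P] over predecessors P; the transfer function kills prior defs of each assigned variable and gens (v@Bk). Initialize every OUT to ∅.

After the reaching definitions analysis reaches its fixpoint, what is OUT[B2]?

Answer: {a@B2, b@B2, c@B1, d@B1, e@B1, f@B0}

Trace:
Fixpoint table:
  B0:  IN={b@B0, c@B1, d@B1, e@B1, f@B0}  OUT={b@B0, c@B1, d@B1, e@B1, f@B0}
  B1:  IN={b@B0, c@B1, d@B1, e@B1, f@B0}  OUT={b@B0, c@B1, d@B1, e@B1, f@B0}
  B2:  IN={b@B0, c@B1, d@B1, e@B1, f@B0}  OUT={a@B2, b@B2, c@B1, d@B1, e@B1, f@B0}
  B3:  IN={a@B2, b@B2, c@B1, d@B1, e@B1, f@B0}  OUT={a@B2, b@B2, c@B1, d@B1, e@B1, f@B0}
  B4:  IN={a@B2, b@B0, b@B2, c@B1, d@B1, e@B1, f@B0}  OUT={a@B2, b@B0, b@B2, c@B1, d@B4, e@B1, f@B0}

Merge at B2: IN[B2] = OUT[B1] = {b@B0, c@B1, d@B1, e@B1, f@B0}
Applying B2's transfer function to that IN value gives OUT[B2] (row B2 above).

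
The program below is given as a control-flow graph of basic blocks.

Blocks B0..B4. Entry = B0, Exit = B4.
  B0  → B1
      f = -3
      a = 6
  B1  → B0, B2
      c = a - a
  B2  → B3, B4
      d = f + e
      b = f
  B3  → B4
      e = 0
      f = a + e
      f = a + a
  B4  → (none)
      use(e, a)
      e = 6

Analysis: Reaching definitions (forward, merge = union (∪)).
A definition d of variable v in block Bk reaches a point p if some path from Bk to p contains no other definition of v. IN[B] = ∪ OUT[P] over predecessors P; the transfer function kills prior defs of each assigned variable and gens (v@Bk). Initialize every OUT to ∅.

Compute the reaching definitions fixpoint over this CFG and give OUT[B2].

Answer: {a@B0, b@B2, c@B1, d@B2, f@B0}

Derivation:
Converged values:
  B0:   IN={a@B0, c@B1, f@B0}   OUT={a@B0, c@B1, f@B0}
  B1:   IN={a@B0, c@B1, f@B0}   OUT={a@B0, c@B1, f@B0}
  B2:   IN={a@B0, c@B1, f@B0}   OUT={a@B0, b@B2, c@B1, d@B2, f@B0}
  B3:   IN={a@B0, b@B2, c@B1, d@B2, f@B0}   OUT={a@B0, b@B2, c@B1, d@B2, e@B3, f@B3}
  B4:   IN={a@B0, b@B2, c@B1, d@B2, e@B3, f@B0, f@B3}   OUT={a@B0, b@B2, c@B1, d@B2, e@B4, f@B0, f@B3}

Merge at B2: IN[B2] = OUT[B1] = {a@B0, c@B1, f@B0}
Applying B2's transfer function to that IN value gives OUT[B2] (row B2 above).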